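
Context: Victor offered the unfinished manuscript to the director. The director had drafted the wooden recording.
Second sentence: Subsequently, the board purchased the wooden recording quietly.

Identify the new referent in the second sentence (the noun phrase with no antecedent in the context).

the board

"the wooden recording" in the second sentence is given — already mentioned in the context.
"the board" has no antecedent in the context; it is discourse-new.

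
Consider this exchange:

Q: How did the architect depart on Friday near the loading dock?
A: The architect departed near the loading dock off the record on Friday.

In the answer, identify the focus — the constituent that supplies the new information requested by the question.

The wh-word "how" asks about the manner.
In the answer, "the architect", "on Friday" and "near the loading dock" are given — repeated from the question.
The constituent filling the manner gap is "off the record"; that is the focus and would carry nuclear stress.

off the record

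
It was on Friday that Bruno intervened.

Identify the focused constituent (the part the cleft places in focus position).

on Friday

In an it-cleft "It was X that/who ...", the clefted constituent X is the focus; the that/who-clause expresses the presupposed open proposition.
Here the focus is "on Friday". The backgrounded (presupposed) material includes "Bruno".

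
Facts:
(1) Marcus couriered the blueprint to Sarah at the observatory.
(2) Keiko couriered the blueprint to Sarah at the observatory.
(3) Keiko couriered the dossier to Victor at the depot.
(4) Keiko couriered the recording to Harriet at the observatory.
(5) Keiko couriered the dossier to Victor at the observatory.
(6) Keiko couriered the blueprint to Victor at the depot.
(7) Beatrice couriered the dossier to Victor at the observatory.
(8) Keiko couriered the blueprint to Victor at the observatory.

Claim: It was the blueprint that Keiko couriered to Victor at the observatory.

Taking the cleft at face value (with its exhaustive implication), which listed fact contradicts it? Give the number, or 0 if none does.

5

The cleft puts "the blueprint" in focus and presupposes the open proposition with agent = Keiko, recipient = Victor, setting = at the observatory.
The exhaustive reading says no other thing fits that background.
But fact (5) also has agent = Keiko, recipient = Victor, setting = at the observatory, with thing = the dossier — so the exhaustive reading fails.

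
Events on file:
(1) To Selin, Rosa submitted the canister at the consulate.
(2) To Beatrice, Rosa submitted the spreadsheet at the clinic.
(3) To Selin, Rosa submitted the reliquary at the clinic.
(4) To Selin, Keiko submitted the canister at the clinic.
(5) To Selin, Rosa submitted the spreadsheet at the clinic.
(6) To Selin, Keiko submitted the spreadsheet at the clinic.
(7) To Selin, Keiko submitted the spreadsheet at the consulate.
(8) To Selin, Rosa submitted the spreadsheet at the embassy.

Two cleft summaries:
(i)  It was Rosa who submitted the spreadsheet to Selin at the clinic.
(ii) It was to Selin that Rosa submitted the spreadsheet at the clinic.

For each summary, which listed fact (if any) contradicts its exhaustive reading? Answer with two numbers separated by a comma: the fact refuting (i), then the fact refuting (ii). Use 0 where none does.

(i): focus "Rosa". Looking for same thing, recipient, setting (the spreadsheet / Selin / at the clinic) with some other agent — fact (6) has Keiko there. Refuted.
(ii): focus "Selin". Looking for same agent, thing, setting (Rosa / the spreadsheet / at the clinic) with some other recipient — fact (2) has Beatrice there. Refuted.

6, 2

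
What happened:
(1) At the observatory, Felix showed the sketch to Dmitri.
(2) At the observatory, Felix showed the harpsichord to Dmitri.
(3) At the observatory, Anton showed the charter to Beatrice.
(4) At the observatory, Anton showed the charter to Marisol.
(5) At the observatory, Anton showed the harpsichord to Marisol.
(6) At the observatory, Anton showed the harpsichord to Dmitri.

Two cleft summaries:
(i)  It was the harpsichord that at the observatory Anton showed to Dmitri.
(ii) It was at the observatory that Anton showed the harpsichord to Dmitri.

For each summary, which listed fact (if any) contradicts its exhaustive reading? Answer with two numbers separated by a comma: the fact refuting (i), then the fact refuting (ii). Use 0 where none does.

0, 0

(i): focus "the harpsichord". No fact shares same agent, recipient, setting (Anton / Dmitri / at the observatory) with a different thing. 0.
(ii): focus "at the observatory". No fact shares same agent, thing, recipient (Anton / the harpsichord / Dmitri) with a different setting. 0.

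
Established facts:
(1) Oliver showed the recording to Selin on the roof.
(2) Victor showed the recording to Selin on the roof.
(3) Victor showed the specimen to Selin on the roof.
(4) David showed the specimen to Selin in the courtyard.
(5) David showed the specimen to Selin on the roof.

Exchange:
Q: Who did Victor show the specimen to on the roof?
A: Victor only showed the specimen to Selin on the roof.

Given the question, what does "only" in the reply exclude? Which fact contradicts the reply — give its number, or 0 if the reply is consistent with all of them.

Answering "Who did ... to ...?" puts focus on the recipient — here, "Selin".
"Only" then excludes alternative recipients while the background — Victor as agent and the specimen as thing and on the roof as setting — is held fixed.
No listed fact shares that background with another recipient. Nothing contradicts the reply.
(Fact (2) would refute a reading with focus on the thing — but that is not what the question asks.)

0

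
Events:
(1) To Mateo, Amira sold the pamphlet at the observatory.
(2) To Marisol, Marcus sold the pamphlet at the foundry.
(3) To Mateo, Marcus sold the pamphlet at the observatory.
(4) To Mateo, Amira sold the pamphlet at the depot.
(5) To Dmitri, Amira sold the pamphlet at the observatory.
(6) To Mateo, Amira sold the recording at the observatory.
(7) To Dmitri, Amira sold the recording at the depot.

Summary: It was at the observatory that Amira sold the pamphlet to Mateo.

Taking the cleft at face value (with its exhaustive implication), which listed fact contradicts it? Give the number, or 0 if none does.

The cleft puts "at the observatory" in focus and presupposes the open proposition with Amira as agent and the pamphlet as thing and Mateo as recipient.
The exhaustive reading says no other setting fits that background.
But fact (4) also has Amira as agent and the pamphlet as thing and Mateo as recipient, with setting = at the depot — so the exhaustive reading fails.

4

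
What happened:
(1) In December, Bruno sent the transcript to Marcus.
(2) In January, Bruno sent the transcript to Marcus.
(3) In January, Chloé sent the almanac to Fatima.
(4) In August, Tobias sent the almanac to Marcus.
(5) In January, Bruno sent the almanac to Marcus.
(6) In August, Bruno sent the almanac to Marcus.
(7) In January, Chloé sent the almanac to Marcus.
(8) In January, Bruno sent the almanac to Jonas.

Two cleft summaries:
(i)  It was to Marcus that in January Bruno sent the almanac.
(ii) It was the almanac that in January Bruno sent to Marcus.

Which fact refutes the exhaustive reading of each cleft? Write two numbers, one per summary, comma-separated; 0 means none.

8, 2

(i): focus "Marcus". Looking for Bruno as agent and the almanac as thing and in January as setting with some other recipient — fact (8) has Jonas there. Refuted.
(ii): focus "the almanac". Looking for Bruno as agent and Marcus as recipient and in January as setting with some other thing — fact (2) has the transcript there. Refuted.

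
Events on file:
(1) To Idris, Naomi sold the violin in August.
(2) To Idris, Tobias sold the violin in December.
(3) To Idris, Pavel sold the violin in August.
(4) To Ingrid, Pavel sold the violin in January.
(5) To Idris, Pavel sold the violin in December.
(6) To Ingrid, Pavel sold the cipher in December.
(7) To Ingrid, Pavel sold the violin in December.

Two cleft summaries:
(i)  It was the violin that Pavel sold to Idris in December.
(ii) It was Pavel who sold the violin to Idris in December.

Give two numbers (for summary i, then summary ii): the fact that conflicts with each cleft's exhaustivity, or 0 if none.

Summary (i) focuses "the violin" (the thing); background same agent, recipient, setting (Pavel / Idris / in December). No fact matches that background with a different thing, so 0.
Summary (ii) focuses "Pavel" (the agent); background same thing, recipient, setting (the violin / Idris / in December). Fact (2) matches that background with agent = Tobias — refutes (ii).

0, 2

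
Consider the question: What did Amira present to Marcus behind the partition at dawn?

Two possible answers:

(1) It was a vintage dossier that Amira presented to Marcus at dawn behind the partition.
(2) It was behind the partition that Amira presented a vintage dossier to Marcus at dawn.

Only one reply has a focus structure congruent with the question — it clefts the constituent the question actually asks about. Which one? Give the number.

1

The question word "what" targets the direct object.
Option (1) clefts "a vintage dossier" — that matches what the question asks about.
Option (2) clefts "behind the partition" — the location, not what was asked.
So the congruent reply is (1).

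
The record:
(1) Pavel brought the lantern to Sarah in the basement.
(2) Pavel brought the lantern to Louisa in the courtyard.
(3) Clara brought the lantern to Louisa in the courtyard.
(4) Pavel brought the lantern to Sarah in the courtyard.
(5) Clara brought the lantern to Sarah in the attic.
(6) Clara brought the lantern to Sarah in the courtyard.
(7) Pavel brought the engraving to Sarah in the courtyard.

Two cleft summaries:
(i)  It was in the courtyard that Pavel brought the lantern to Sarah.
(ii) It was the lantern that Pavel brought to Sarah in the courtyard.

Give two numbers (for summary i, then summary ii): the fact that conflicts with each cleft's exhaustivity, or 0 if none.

Summary (i) focuses "in the courtyard" (the setting); background Pavel as agent and the lantern as thing and Sarah as recipient. Fact (1) matches that background with setting = in the basement — refutes (i).
Summary (ii) focuses "the lantern" (the thing); background Pavel as agent and Sarah as recipient and in the courtyard as setting. Fact (7) matches that background with thing = the engraving — refutes (ii).

1, 7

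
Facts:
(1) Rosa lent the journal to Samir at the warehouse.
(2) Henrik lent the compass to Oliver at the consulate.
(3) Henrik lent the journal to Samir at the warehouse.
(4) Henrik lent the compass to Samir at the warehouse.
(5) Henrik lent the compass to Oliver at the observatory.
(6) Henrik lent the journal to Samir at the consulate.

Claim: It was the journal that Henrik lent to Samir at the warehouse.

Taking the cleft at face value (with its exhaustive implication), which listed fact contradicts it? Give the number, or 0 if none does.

Focus of the cleft: "the journal" (the thing). Presupposed background: Henrik as agent and Samir as recipient and at the warehouse as setting.
Exhaustivity: the journal is the only thing satisfying that background.
But fact (4) also has Henrik as agent and Samir as recipient and at the warehouse as setting, with thing = the compass — so the exhaustive reading fails.

4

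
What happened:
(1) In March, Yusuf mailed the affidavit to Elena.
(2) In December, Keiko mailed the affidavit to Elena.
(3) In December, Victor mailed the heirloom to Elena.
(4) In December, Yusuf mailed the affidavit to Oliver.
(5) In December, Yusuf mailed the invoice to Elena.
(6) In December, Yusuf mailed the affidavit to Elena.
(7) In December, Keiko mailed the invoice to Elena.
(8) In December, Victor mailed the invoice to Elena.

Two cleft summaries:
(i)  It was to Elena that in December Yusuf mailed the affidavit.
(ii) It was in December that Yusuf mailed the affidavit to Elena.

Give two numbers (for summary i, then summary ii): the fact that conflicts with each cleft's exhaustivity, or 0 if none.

4, 1

Summary (i) focuses "Elena" (the recipient); background agent = Yusuf, thing = the affidavit, setting = in December. Fact (4) matches that background with recipient = Oliver — refutes (i).
Summary (ii) focuses "in December" (the setting); background agent = Yusuf, thing = the affidavit, recipient = Elena. Fact (1) matches that background with setting = in March — refutes (ii).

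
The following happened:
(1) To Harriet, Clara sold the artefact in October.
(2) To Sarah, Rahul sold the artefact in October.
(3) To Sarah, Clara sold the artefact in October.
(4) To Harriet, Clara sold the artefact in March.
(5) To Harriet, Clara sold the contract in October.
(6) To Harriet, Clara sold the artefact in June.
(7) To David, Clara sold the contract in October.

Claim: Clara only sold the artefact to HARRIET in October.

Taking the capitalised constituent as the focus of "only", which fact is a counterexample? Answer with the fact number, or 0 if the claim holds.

3

The capitals mark "Harriet" as focus. So "only" rules out other recipients, with the rest (Clara as agent and the artefact as thing and in October as setting) as background.
Fact (3) shares the background but differs in recipient (Sarah) — a counterexample.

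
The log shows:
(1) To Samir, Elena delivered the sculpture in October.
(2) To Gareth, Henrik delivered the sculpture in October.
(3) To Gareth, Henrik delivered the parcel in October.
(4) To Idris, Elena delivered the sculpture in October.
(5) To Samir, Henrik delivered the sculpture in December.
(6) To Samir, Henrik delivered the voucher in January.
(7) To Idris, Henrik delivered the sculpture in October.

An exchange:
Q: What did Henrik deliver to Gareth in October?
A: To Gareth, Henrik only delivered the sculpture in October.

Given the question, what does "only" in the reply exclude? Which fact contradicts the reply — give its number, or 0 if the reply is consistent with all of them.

Answering "What did ...?" puts focus on the thing — here, "the sculpture".
"Only" then excludes alternative things while the background — same agent, recipient, setting (Henrik / Gareth / in October) — is held fixed.
Fact (3) shares the background with a different thing (the parcel) — counterexample.
(Fact (7) would refute a reading with focus on the recipient — but that is not what the question asks.)

3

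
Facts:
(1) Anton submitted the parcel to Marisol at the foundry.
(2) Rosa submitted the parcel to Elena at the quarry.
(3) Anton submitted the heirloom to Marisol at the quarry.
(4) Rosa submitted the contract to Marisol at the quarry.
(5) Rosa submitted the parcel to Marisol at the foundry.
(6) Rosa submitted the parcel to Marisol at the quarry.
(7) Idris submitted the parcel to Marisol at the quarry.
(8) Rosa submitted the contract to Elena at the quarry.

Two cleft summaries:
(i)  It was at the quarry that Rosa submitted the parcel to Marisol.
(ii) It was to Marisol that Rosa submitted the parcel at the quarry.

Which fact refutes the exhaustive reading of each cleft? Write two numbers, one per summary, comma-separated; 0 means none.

5, 2

Summary (i) focuses "at the quarry" (the setting); background same agent, thing, recipient (Rosa / the parcel / Marisol). Fact (5) matches that background with setting = at the foundry — refutes (i).
Summary (ii) focuses "Marisol" (the recipient); background same agent, thing, setting (Rosa / the parcel / at the quarry). Fact (2) matches that background with recipient = Elena — refutes (ii).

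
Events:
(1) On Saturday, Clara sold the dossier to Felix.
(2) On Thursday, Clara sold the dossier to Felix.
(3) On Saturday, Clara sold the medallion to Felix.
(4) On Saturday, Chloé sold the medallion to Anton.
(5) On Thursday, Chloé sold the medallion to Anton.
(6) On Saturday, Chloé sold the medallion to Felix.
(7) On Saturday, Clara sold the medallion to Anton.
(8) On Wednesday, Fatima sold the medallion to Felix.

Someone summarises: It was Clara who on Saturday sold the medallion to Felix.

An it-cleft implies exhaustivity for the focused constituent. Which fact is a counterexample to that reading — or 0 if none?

6

The cleft puts "Clara" in focus and presupposes the open proposition with thing = the medallion, recipient = Felix, setting = on Saturday.
Exhaustivity: Clara is the only agent satisfying that background.
Fact (6) shares the background but with agent = Chloé; exhaustivity is violated.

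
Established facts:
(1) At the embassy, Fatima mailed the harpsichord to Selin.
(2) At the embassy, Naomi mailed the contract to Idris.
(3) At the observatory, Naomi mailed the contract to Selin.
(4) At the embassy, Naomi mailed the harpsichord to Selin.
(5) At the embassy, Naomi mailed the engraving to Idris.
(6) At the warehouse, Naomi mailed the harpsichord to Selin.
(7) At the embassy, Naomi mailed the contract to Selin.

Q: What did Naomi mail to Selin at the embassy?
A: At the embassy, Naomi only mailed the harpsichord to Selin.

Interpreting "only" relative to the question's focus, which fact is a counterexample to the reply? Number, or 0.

The question "What did ...?" targets the thing, so in the reply the focus falls on "the harpsichord".
"Only" then excludes alternative things while the background — Naomi as agent and Selin as recipient and at the embassy as setting — is held fixed.
Fact (7) shares the background with a different thing (the contract) — counterexample.
(Fact (6) would refute a reading with focus on the setting — but that is not what the question asks.)

7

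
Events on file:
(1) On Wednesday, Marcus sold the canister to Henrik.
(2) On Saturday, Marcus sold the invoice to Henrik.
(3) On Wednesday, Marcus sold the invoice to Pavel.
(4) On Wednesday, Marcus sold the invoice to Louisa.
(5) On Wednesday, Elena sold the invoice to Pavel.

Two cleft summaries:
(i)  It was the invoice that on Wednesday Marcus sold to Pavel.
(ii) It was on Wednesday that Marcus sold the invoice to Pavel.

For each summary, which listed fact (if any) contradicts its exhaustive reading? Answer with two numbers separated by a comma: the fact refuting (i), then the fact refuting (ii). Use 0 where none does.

0, 0

Summary (i) focuses "the invoice" (the thing); background agent = Marcus, recipient = Pavel, setting = on Wednesday. No fact matches that background with a different thing, so 0.
Summary (ii) focuses "on Wednesday" (the setting); background agent = Marcus, thing = the invoice, recipient = Pavel. No fact matches that background with a different setting, so 0.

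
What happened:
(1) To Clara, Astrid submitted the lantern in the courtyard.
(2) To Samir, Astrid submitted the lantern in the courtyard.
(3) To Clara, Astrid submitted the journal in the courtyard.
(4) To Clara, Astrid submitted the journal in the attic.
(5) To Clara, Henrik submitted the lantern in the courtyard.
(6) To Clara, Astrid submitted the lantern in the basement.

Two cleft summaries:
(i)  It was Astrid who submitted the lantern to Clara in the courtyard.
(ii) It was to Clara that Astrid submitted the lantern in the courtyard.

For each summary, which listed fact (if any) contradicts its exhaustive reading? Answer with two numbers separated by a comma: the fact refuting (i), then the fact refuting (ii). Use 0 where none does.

(i): focus "Astrid". Looking for the lantern as thing and Clara as recipient and in the courtyard as setting with some other agent — fact (5) has Henrik there. Refuted.
(ii): focus "Clara". Looking for Astrid as agent and the lantern as thing and in the courtyard as setting with some other recipient — fact (2) has Samir there. Refuted.

5, 2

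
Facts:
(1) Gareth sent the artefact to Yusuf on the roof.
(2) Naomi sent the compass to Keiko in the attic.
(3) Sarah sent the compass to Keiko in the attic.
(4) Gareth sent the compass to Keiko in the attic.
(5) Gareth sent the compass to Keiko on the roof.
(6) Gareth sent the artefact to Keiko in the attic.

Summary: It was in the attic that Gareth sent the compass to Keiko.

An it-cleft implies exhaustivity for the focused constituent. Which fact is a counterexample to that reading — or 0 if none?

5

The cleft puts "in the attic" in focus and presupposes the open proposition with Gareth as agent and the compass as thing and Keiko as recipient.
The exhaustive reading says no other setting fits that background.
Fact (5) shares the background but with setting = on the roof; exhaustivity is violated.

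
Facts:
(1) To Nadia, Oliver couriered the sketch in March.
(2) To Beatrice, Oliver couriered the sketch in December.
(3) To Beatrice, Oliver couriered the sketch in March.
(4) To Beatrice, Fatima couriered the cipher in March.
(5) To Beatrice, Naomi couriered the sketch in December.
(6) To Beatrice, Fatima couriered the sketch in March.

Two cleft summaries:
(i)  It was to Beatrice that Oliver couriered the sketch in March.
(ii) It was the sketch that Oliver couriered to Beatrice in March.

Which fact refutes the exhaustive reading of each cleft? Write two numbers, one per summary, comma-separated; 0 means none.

Summary (i) focuses "Beatrice" (the recipient); background same agent, thing, setting (Oliver / the sketch / in March). Fact (1) matches that background with recipient = Nadia — refutes (i).
Summary (ii) focuses "the sketch" (the thing); background same agent, recipient, setting (Oliver / Beatrice / in March). No fact matches that background with a different thing, so 0.

1, 0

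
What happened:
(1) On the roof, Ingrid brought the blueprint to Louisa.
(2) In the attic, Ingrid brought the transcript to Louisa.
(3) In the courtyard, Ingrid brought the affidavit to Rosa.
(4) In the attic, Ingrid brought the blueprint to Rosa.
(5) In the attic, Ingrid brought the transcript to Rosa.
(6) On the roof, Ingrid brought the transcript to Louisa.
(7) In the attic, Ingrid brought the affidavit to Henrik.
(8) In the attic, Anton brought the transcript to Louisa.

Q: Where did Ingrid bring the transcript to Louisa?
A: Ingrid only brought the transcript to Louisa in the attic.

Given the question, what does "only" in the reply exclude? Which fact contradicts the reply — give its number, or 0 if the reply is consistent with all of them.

6

The question "Where did ...?" targets the setting, so in the reply the focus falls on "in the attic".
"Only" then excludes alternative settings while the background — Ingrid as agent and the transcript as thing and Louisa as recipient — is held fixed.
Fact (6) shares the background with a different setting (on the roof) — counterexample.
(Fact (5) would refute a reading with focus on the recipient — but that is not what the question asks.)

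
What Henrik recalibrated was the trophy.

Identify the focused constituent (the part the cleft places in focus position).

the trophy

In a pseudo-cleft "What ... was X", the post-copular constituent X is the focus.
Here the focus is "the trophy". The backgrounded (presupposed) material includes "Henrik".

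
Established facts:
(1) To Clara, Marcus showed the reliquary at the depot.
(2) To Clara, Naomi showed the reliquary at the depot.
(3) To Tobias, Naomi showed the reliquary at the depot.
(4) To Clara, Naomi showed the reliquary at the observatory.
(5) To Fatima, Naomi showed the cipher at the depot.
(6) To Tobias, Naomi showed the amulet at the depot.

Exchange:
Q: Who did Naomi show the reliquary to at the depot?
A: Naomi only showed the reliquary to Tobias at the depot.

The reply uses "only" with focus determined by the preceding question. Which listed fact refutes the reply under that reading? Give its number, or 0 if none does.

2

Answering "Who did ... to ...?" puts focus on the recipient — here, "Tobias".
"Only" then excludes alternative recipients while the background — Naomi as agent and the reliquary as thing and at the depot as setting — is held fixed.
Fact (2) keeps Naomi as agent and the reliquary as thing and at the depot as setting but has recipient = Clara; that refutes the reply.
(Fact (6) would refute a reading with focus on the thing — but that is not what the question asks.)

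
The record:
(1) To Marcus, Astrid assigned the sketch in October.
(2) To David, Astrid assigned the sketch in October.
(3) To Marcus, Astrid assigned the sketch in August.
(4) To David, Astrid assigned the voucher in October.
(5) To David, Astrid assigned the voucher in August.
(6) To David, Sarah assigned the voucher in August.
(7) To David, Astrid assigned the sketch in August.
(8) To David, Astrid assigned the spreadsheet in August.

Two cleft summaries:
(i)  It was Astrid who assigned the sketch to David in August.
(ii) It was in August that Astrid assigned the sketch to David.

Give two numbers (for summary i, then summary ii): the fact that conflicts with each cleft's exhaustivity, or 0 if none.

(i): focus "Astrid". No fact shares the sketch as thing and David as recipient and in August as setting with a different agent. 0.
(ii): focus "in August". Looking for Astrid as agent and the sketch as thing and David as recipient with some other setting — fact (2) has in October there. Refuted.

0, 2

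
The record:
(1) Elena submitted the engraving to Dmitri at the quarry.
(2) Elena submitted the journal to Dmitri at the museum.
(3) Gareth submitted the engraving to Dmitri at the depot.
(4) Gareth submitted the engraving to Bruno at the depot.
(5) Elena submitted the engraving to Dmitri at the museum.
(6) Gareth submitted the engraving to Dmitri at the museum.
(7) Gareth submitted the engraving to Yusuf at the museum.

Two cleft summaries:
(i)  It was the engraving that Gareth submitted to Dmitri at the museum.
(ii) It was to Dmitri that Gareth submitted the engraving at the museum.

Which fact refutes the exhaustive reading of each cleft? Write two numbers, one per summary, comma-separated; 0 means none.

Summary (i) focuses "the engraving" (the thing); background Gareth as agent and Dmitri as recipient and at the museum as setting. No fact matches that background with a different thing, so 0.
Summary (ii) focuses "Dmitri" (the recipient); background Gareth as agent and the engraving as thing and at the museum as setting. Fact (7) matches that background with recipient = Yusuf — refutes (ii).

0, 7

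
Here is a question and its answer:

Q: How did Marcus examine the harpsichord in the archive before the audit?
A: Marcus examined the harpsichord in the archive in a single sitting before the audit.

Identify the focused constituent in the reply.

in a single sitting

The wh-word "how" asks about the manner.
In the answer, "Marcus", "the harpsichord", "in the archive" and "before the audit" are given — repeated from the question.
The constituent filling the manner gap is "in a single sitting"; that is the focus and would carry nuclear stress.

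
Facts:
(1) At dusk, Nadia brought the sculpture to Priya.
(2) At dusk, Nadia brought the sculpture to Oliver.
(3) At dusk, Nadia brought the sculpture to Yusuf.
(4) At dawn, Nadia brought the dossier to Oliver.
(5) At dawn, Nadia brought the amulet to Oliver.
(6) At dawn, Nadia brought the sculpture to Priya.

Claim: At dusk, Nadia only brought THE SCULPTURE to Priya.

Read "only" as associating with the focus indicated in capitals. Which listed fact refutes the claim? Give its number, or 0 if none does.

The capitals mark "the sculpture" as focus. So "only" rules out other things, with the rest (Nadia as agent and Priya as recipient and at dusk as setting) as background.
Every other fact changes something in the background, not just the thing. Nothing refutes the claim.

0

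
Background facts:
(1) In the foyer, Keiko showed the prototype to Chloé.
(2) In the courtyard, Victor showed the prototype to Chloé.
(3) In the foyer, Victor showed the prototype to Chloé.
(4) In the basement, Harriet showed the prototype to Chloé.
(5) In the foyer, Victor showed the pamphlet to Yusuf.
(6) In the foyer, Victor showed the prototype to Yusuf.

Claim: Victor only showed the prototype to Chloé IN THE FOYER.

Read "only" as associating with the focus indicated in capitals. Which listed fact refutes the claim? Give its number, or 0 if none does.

The capitals mark "in the foyer" as focus. So "only" rules out other settings, with the rest (agent = Victor, thing = the prototype, recipient = Chloé) as background.
Fact (2) matches on agent = Victor, thing = the prototype, recipient = Chloé, but has setting = in the courtyard instead. That refutes the claim.

2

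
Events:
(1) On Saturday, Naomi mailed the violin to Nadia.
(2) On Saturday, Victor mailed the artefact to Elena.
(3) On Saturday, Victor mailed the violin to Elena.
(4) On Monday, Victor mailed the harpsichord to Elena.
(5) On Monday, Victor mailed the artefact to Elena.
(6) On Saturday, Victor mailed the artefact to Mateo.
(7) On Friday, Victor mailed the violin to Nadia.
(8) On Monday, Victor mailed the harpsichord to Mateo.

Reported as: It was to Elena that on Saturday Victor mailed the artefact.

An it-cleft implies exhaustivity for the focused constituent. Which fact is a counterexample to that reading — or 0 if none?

Focus of the cleft: "Elena" (the recipient). Presupposed background: Victor as agent and the artefact as thing and on Saturday as setting.
Exhaustivity: Elena is the only recipient satisfying that background.
But fact (6) also has Victor as agent and the artefact as thing and on Saturday as setting, with recipient = Mateo — so the exhaustive reading fails.

6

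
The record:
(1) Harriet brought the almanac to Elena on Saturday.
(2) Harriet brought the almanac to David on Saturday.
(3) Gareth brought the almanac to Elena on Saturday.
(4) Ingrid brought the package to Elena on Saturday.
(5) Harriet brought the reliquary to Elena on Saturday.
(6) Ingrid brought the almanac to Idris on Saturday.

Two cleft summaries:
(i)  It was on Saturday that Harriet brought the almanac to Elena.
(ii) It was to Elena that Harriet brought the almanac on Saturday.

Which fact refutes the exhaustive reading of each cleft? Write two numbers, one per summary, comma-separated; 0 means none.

(i): focus "on Saturday". No fact shares same agent, thing, recipient (Harriet / the almanac / Elena) with a different setting. 0.
(ii): focus "Elena". Looking for same agent, thing, setting (Harriet / the almanac / on Saturday) with some other recipient — fact (2) has David there. Refuted.

0, 2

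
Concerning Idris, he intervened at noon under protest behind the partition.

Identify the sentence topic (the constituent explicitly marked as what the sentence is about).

Idris

The construction explicitly marks "Idris" as what the sentence is about — the topic.
The remainder of the clause is the comment (what is said about the topic).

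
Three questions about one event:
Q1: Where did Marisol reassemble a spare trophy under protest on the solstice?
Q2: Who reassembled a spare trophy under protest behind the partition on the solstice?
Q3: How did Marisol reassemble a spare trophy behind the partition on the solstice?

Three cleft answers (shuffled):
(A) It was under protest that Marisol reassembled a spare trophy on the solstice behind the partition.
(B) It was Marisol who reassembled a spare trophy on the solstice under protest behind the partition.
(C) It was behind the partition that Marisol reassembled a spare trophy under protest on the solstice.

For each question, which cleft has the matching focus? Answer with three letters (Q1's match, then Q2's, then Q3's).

Q1 asks about the location; cleft (C) focuses "behind the partition", which is the location — so Q1 → C.
Q2 asks about the subject (agent); cleft (B) focuses "Marisol", which is the subject (agent) — so Q2 → B.
Q3 asks about the manner; cleft (A) focuses "under protest", which is the manner — so Q3 → A.
Mapping: Q1→C, Q2→B, Q3→A.

CBA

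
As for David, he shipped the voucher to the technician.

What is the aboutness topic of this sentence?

The construction explicitly marks "David" as what the sentence is about — the topic.
The remainder of the clause is the comment (what is said about the topic).

David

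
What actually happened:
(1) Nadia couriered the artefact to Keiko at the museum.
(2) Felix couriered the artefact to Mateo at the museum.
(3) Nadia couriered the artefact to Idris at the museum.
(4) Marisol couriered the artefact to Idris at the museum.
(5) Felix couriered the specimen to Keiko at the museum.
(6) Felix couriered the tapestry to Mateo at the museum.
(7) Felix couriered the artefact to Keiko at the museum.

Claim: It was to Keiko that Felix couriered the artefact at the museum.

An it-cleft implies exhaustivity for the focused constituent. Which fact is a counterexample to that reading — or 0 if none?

The cleft puts "Keiko" in focus and presupposes the open proposition with Felix as agent and the artefact as thing and at the museum as setting.
Exhaustivity: Keiko is the only recipient satisfying that background.
But fact (2) also has Felix as agent and the artefact as thing and at the museum as setting, with recipient = Mateo — so the exhaustive reading fails.

2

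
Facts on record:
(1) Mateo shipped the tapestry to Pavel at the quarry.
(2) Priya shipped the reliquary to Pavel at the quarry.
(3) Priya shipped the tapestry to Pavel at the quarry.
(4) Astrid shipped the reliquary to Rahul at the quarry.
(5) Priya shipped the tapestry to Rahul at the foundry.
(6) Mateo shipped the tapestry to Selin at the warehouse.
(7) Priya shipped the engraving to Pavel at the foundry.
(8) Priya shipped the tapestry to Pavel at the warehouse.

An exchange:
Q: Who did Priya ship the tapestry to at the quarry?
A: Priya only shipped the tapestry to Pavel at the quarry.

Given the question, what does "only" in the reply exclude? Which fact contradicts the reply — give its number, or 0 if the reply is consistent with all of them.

0

Answering "Who did ... to ...?" puts focus on the recipient — here, "Pavel".
"Only" then excludes alternative recipients while the background — same agent, thing, setting (Priya / the tapestry / at the quarry) — is held fixed.
No listed fact shares that background with another recipient. Nothing contradicts the reply.
(Fact (8) would refute a reading with focus on the setting — but that is not what the question asks.)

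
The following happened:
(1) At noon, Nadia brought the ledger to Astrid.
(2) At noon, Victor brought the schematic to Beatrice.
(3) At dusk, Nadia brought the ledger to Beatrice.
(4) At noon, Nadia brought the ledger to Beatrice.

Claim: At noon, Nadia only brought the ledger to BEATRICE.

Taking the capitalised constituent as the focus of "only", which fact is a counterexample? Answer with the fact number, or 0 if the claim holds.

1

The capitals mark "Beatrice" as focus. So "only" rules out other recipients, with the rest (agent = Nadia, thing = the ledger, setting = at noon) as background.
Fact (1) matches on agent = Nadia, thing = the ledger, setting = at noon, but has recipient = Astrid instead. That refutes the claim.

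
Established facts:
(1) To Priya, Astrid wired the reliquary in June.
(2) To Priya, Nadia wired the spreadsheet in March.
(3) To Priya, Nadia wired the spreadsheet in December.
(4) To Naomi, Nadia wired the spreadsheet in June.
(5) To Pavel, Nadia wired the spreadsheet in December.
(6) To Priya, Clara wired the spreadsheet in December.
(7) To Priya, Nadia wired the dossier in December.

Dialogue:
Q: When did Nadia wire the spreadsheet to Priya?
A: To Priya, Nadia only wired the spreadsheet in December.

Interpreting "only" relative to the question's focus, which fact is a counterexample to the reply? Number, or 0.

2

The question "When did ...?" targets the setting, so in the reply the focus falls on "in December".
So "only" ranges over settings; the rest (Nadia as agent and the spreadsheet as thing and Priya as recipient) is presupposed.
Fact (2) shares the background with a different setting (in March) — counterexample.
(Fact (7) would refute a reading with focus on the thing — but that is not what the question asks.)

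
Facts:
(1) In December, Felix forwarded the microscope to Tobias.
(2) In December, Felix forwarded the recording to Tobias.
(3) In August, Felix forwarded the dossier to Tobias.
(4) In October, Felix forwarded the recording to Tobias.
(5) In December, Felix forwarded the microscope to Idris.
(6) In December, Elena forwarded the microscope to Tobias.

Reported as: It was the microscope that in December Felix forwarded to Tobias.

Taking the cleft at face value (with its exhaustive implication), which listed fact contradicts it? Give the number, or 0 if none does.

2

The cleft puts "the microscope" in focus and presupposes the open proposition with Felix as agent and Tobias as recipient and in December as setting.
The exhaustive reading says no other thing fits that background.
But fact (2) also has Felix as agent and Tobias as recipient and in December as setting, with thing = the recording — so the exhaustive reading fails.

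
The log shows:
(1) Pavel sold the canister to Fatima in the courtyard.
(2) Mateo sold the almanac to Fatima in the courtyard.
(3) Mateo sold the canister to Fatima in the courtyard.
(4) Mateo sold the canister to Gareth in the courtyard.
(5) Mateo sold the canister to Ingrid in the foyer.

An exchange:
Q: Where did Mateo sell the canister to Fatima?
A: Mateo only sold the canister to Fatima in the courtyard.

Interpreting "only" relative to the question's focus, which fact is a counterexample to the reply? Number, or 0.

0

The question "Where did ...?" targets the setting, so in the reply the focus falls on "in the courtyard".
So "only" ranges over settings; the rest (same agent, thing, recipient (Mateo / the canister / Fatima)) is presupposed.
No fact keeps same agent, thing, recipient (Mateo / the canister / Fatima) while changing the setting; every other fact differs on something backgrounded. The reply stands.
(Fact (2) would refute a reading with focus on the thing — but that is not what the question asks.)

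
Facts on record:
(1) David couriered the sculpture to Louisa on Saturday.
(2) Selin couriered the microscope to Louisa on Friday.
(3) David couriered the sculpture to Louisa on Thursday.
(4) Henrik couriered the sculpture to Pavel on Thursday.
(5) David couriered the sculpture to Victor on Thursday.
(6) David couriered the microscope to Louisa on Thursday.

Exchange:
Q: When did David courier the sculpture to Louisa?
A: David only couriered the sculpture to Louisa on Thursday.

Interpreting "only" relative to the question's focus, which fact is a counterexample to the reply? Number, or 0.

1

The question "When did ...?" targets the setting, so in the reply the focus falls on "on Thursday".
"Only" then excludes alternative settings while the background — same agent, thing, recipient (David / the sculpture / Louisa) — is held fixed.
Fact (1) shares the background with a different setting (on Saturday) — counterexample.
(Fact (5) would refute a reading with focus on the recipient — but that is not what the question asks.)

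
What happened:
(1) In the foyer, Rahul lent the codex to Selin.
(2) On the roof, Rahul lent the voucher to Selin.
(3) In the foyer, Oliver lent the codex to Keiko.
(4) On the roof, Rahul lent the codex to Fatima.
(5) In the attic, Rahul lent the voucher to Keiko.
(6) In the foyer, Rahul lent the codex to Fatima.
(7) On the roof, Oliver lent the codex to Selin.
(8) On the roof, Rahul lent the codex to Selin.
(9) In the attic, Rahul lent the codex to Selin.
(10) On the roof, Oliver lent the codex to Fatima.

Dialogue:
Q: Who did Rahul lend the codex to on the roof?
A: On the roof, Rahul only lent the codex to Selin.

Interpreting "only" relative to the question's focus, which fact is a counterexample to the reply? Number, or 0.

Answering "Who did ... to ...?" puts focus on the recipient — here, "Selin".
"Only" then excludes alternative recipients while the background — agent = Rahul, thing = the codex, setting = on the roof — is held fixed.
Fact (4) keeps agent = Rahul, thing = the codex, setting = on the roof but has recipient = Fatima; that refutes the reply.
(Fact (2) would refute a reading with focus on the thing — but that is not what the question asks.)

4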